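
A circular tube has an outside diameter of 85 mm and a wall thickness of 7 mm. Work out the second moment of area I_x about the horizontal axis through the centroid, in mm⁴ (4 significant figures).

Split into non-overlapping primitives; take the origin at the lower-left of the bounding box.
Outer circle: ⌀85, A = 5674.5 mm², y = 42.5 mm, Ī = 2 562 392 mm⁴.
Bore (subtracted): ⌀71, A = 3959.19 mm², y = 42.5 mm, Ī = 1 247 393 mm⁴.
By symmetry the centroid is at mid-height, ȳ = 42.5 mm.
All pieces are centred on the horizontal axis through the centroid, so I = ΣĪ (holes subtracted) = 1 314 999 mm⁴.

I_x ≈ 1.315 × 10⁶ mm⁴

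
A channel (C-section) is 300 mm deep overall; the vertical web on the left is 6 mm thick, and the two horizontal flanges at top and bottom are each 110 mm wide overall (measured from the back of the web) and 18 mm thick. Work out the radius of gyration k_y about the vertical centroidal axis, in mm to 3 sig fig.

k_y ≈ 35.7 mm

Decompose the section into non-overlapping parts with the origin at the bottom-left of its bounding rectangle.
Web: 6 × 300, A = 1 800 mm², x = 3 mm, Ī = 5 400 mm⁴.
Top flange (beyond web): 104 × 18, A = 1 872 mm², x = 58 mm, Ī = 1 687 296 mm⁴.
Bottom flange (beyond web): 104 × 18, A = 1 872 mm², x = 58 mm, Ī = 1 687 296 mm⁴.
Centroid: x̄ = ΣA·x / ΣA = 40.143 mm.
Transfer each piece to the vertical centroidal axis using Ī + A·d² with d = x − 40.143:
  web: d = -37.143 mm → contributes +2 488 665 mm⁴
  top flange (beyond web): d = 17.857 mm → contributes +2 284 235 mm⁴
  bottom flange (beyond web): d = 17.857 mm → contributes +2 284 235 mm⁴
Total I = 7 057 135 mm⁴.
Radius of gyration: k = √(I/A) = √(7 057 135 / 5 544) = 35.678 mm.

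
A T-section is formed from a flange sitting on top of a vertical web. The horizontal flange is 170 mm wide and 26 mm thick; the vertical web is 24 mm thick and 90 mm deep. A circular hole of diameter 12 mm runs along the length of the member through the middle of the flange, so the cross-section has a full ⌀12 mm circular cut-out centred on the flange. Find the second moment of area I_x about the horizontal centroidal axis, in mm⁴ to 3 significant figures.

Break the section into simple shapes (no overlaps), measuring from the bottom-left corner of the bounding box.
Flange: 170 × 26, A = 4 420 mm², y = 103 mm, Ī = 248 993 mm⁴.
Web: 24 × 90, A = 2 160 mm², y = 45 mm, Ī = 1 458 000 mm⁴.
Hole (subtracted): ⌀12, A = 113.1 mm², y = 103 mm, Ī = 1017.9 mm⁴.
Centroid: ȳ = ΣA·y / ΣA = 83.628 mm.
Transfer each piece to the horizontal centroidal axis using Ī + A·d² with d = y − 83.628:
  flange: d = 19.372 mm → contributes +1 907 790 mm⁴
  web: d = -38.628 mm → contributes +4 680 903 mm⁴
  hole: d = 19.372 mm → contributes −43 463 mm⁴
Total I = 6 545 230 mm⁴.

I_x ≈ 6.55 × 10⁶ mm⁴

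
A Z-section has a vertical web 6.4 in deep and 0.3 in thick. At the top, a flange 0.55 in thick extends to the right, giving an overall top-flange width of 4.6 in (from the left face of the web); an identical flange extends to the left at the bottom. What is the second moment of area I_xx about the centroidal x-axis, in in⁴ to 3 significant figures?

Break the section into simple shapes (no overlaps), measuring from the bottom-left corner of the bounding box.
Web: 0.3 × 6.4, A = 1.92 in², y = 3.2 in, Ī = 6.5536 in⁴.
Top flange (beyond web): 4.3 × 0.55, A = 2.365 in², y = 6.125 in, Ī = 0.059618 in⁴.
Bottom flange (beyond web): 4.3 × 0.55, A = 2.365 in², y = 0.275 in, Ī = 0.059618 in⁴.
Centroid: ȳ = ΣA·y / ΣA = 3.2 in.
Transfer each piece to the centroidal x-axis using Ī + A·d² with d = y − 3.2:
  web: d = 0 in → contributes +6.5536 in⁴
  top flange (beyond web): d = 2.925 in → contributes +20.294 in⁴
  bottom flange (beyond web): d = -2.925 in → contributes +20.294 in⁴
Total I = 47.141 in⁴.

I_xx ≈ 47.1 in⁴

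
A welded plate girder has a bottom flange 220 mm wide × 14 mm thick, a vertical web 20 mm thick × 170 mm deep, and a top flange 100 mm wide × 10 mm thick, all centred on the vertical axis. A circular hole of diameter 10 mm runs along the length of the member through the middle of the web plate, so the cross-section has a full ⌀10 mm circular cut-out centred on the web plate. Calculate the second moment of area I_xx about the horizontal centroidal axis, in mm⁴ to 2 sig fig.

I_xx ≈ 3.7 × 10⁷ mm⁴

Decompose the section into non-overlapping parts with the origin at the bottom-left of its bounding rectangle.
Bottom plate: 220 × 14, A = 3 080 mm², y = 7 mm, Ī = 50 307 mm⁴.
Web plate: 20 × 170, A = 3 400 mm², y = 99 mm, Ī = 8 188 333 mm⁴.
Top plate: 100 × 10, A = 1 000 mm², y = 189 mm, Ī = 8 333 mm⁴.
Hole (subtracted): ⌀10, A = 78.54 mm², y = 99 mm, Ī = 490.9 mm⁴.
Centroid: ȳ = ΣA·y / ΣA = 72.88 mm.
Transfer each piece to the horizontal centroidal axis using Ī + A·d² with d = y − 72.88:
  bottom plate: d = -65.88 mm → contributes +13 416 187 mm⁴
  web plate: d = 26.12 mm → contributes +10 508 811 mm⁴
  top plate: d = 116.1 mm → contributes +13 493 250 mm⁴
  hole: d = 26.12 mm → contributes −54 094 mm⁴
Total I = 37 364 155 mm⁴.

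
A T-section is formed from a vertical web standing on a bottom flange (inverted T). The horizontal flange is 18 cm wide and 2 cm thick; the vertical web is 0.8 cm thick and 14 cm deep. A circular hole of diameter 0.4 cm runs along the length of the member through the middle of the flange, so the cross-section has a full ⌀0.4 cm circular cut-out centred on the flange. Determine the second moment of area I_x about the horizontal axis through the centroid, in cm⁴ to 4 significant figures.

Treat the section as a set of non-overlapping primitives; coordinates are from the bounding-box lower-left.
Flange: 18 × 2, A = 36 cm², y = 1 cm, Ī = 12 cm⁴.
Web: 0.8 × 14, A = 11.2 cm², y = 9 cm, Ī = 182.933 cm⁴.
Hole (subtracted): ⌀0.4, A = 0.125664 cm², y = 1 cm, Ī = 0.00125664 cm⁴.
Centroid: ȳ = ΣA·y / ΣA = 2.90337 cm.
Transfer each piece to the horizontal axis through the centroid using Ī + A·d² with d = y − 2.90337:
  flange: d = -1.90337 cm → contributes +142.422 cm⁴
  web: d = 6.09663 cm → contributes +599.225 cm⁴
  hole: d = -1.90337 cm → contributes −0.456515 cm⁴
Total I = 741.19 cm⁴.

I_x ≈ 741.2 cm⁴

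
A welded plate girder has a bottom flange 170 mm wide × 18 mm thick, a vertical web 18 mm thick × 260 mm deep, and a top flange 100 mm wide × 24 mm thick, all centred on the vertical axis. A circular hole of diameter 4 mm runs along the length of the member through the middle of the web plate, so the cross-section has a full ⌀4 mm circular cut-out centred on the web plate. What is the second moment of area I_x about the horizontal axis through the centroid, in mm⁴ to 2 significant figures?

I_x ≈ 1.3 × 10⁸ mm⁴

Decompose the section into non-overlapping parts with the origin at the bottom-left of its bounding rectangle.
Bottom plate: 170 × 18, A = 3 060 mm², y = 9 mm, Ī = 82 620 mm⁴.
Web plate: 18 × 260, A = 4 680 mm², y = 148 mm, Ī = 26 364 000 mm⁴.
Top plate: 100 × 24, A = 2 400 mm², y = 290 mm, Ī = 115 200 mm⁴.
Hole (subtracted): ⌀4, A = 12.57 mm², y = 148 mm, Ī = 12.57 mm⁴.
Centroid: ȳ = ΣA·y / ΣA = 139.7 mm.
Transfer each piece to the horizontal axis through the centroid using Ī + A·d² with d = y − 139.7:
  bottom plate: d = -130.7 mm → contributes +52 316 953 mm⁴
  web plate: d = 8.348 mm → contributes +26 690 116 mm⁴
  top plate: d = 150.3 mm → contributes +54 365 779 mm⁴
  hole: d = 8.348 mm → contributes −888.2 mm⁴
Total I = 133 371 959 mm⁴.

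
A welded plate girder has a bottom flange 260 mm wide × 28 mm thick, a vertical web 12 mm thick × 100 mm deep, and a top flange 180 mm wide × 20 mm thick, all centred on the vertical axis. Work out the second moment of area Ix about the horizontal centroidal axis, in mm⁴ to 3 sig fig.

Ix ≈ 3.92 × 10⁷ mm⁴

Split into non-overlapping primitives; take the origin at the lower-left of the bounding box.
Bottom plate: 260 × 28, A = 7 280 mm², y = 14 mm, Ī = 475 627 mm⁴.
Web plate: 12 × 100, A = 1 200 mm², y = 78 mm, Ī = 1 000 000 mm⁴.
Top plate: 180 × 20, A = 3 600 mm², y = 138 mm, Ī = 120 000 mm⁴.
Centroid: ȳ = ΣA·y / ΣA = 57.311 mm.
Transfer each piece to the horizontal centroidal axis using Ī + A·d² with d = y − 57.311:
  bottom plate: d = -43.311 mm → contributes +14 131 925 mm⁴
  web plate: d = 20.689 mm → contributes +1 513 629 mm⁴
  top plate: d = 80.689 mm → contributes +23 558 423 mm⁴
Total I = 39 203 976 mm⁴.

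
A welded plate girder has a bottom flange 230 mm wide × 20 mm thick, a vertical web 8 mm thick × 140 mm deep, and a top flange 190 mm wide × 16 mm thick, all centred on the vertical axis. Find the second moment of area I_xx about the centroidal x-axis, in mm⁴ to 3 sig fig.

I_xx ≈ 4.80 × 10⁷ mm⁴

Decompose the section into non-overlapping parts with the origin at the bottom-left of its bounding rectangle.
Bottom plate: 230 × 20, A = 4 600 mm², y = 10 mm, Ī = 153 333 mm⁴.
Web plate: 8 × 140, A = 1 120 mm², y = 90 mm, Ī = 1 829 333 mm⁴.
Top plate: 190 × 16, A = 3 040 mm², y = 168 mm, Ī = 64 853 mm⁴.
Centroid: ȳ = ΣA·y / ΣA = 75.059 mm.
Transfer each piece to the centroidal x-axis using Ī + A·d² with d = y − 75.059:
  bottom plate: d = -65.059 mm → contributes +19 623 847 mm⁴
  web plate: d = 14.941 mm → contributes +2 079 343 mm⁴
  top plate: d = 92.941 mm → contributes +26 324 259 mm⁴
Total I = 48 027 449 mm⁴.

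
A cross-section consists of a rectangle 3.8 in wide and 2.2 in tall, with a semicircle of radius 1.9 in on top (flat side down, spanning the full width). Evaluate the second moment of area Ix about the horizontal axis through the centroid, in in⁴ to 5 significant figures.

Ix ≈ 17.082 in⁴

Break the section into simple shapes (no overlaps), measuring from the bottom-left corner of the bounding box.
Rectangular body: 3.8 × 2.2, A = 8.36 in², y = 1.1 in, Ī = 3.371867 in⁴.
Semicircular cap: semicircle r = 1.9, A = 5.670575 in², y = 3.006385 in, Ī = 1.430364 in⁴.
Centroid: ȳ = ΣA·y / ΣA = 1.870482 in.
Transfer each piece to the horizontal axis through the centroid using Ī + A·d² with d = y − 1.870482:
  rectangular body: d = -0.7704815 in → contributes +8.334712 in⁴
  semicircular cap: d = 1.135904 in → contributes +8.746975 in⁴
Total I = 17.08169 in⁴.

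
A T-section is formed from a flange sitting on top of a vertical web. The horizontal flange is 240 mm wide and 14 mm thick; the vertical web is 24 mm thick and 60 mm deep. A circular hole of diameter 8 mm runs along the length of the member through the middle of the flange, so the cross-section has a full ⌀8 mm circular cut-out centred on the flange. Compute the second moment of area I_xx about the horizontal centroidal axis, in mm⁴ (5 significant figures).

I_xx ≈ 1.8604 × 10⁶ mm⁴

Decompose the section into non-overlapping parts with the origin at the bottom-left of its bounding rectangle.
Flange: 240 × 14, A = 3 360 mm², y = 67 mm, Ī = 54 880 mm⁴.
Web: 24 × 60, A = 1 440 mm², y = 30 mm, Ī = 432 000 mm⁴.
Hole (subtracted): ⌀8, A = 50.26548 mm², y = 67 mm, Ī = 201.0619 mm⁴.
Centroid: ȳ = ΣA·y / ΣA = 55.78253 mm.
Transfer each piece to the horizontal centroidal axis using Ī + A·d² with d = y − 55.78253:
  flange: d = 11.21747 mm → contributes +477674.2 mm⁴
  web: d = -25.78253 mm → contributes +1 389 224 mm⁴
  hole: d = 11.21747 mm → contributes −6526.049 mm⁴
Total I = 1 860 372 mm⁴.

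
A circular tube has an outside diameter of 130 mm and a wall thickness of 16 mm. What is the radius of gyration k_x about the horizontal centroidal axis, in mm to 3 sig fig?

Split into non-overlapping primitives; take the origin at the lower-left of the bounding box.
Outer circle: ⌀130, A = 13 273 mm², y = 65 mm, Ī = 14 019 848 mm⁴.
Bore (subtracted): ⌀98, A = 7 543 mm², y = 65 mm, Ī = 4 527 664 mm⁴.
By symmetry the centroid is at mid-height, ȳ = 65 mm.
All pieces are centred on the horizontal centroidal axis, so I = ΣĪ (holes subtracted) = 9 492 184 mm⁴.
Radius of gyration: k = √(I/A) = √(9 492 184 / 5730.3) = 40.7 mm.

k_x ≈ 40.7 mm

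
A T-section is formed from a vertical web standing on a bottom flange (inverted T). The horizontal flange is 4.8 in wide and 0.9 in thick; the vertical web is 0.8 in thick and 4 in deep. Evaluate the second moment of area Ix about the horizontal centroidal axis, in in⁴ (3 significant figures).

Break the section into simple shapes (no overlaps), measuring from the bottom-left corner of the bounding box.
Flange: 4.8 × 0.9, A = 4.32 in², y = 0.45 in, Ī = 0.2916 in⁴.
Web: 0.8 × 4, A = 3.2 in², y = 2.9 in, Ī = 4.2667 in⁴.
Centroid: ȳ = ΣA·y / ΣA = 1.4926 in.
Transfer each piece to the horizontal centroidal axis using Ī + A·d² with d = y − 1.4926:
  flange: d = -1.0426 in → contributes +4.9871 in⁴
  web: d = 1.4074 in → contributes +10.606 in⁴
Total I = 15.593 in⁴.

Ix ≈ 15.6 in⁴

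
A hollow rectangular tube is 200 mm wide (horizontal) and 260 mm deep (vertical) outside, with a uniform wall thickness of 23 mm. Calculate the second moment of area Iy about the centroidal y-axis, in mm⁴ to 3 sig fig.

Iy ≈ 1.08 × 10⁸ mm⁴

Decompose the section into non-overlapping parts with the origin at the bottom-left of its bounding rectangle.
Outer rectangle: 200 × 260, A = 52 000 mm², x = 100 mm, Ī = 173 333 333 mm⁴.
Inner void (subtracted): 154 × 214, A = 32 956 mm², x = 100 mm, Ī = 65 132 041 mm⁴.
By symmetry the centroid is at mid-width, x̄ = 100 mm.
All pieces are centred on the centroidal y-axis, so I = ΣĪ (holes subtracted) = 108 201 292 mm⁴.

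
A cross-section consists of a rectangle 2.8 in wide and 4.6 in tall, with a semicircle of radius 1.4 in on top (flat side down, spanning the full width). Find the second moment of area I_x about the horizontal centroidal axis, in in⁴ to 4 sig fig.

Decompose the section into non-overlapping parts with the origin at the bottom-left of its bounding rectangle.
Rectangular body: 2.8 × 4.6, A = 12.88 in², y = 2.3 in, Ī = 22.7117 in⁴.
Semicircular cap: semicircle r = 1.4, A = 3.07876 in², y = 5.19418 in, Ī = 0.421642 in⁴.
Centroid: ȳ = ΣA·y / ΣA = 2.85834 in.
Transfer each piece to the horizontal centroidal axis using Ī + A·d² with d = y − 2.85834:
  rectangular body: d = -0.558344 in → contributes +26.7271 in⁴
  semicircular cap: d = 2.33583 in → contributes +17.2197 in⁴
Total I = 43.9468 in⁴.

I_x ≈ 43.95 in⁴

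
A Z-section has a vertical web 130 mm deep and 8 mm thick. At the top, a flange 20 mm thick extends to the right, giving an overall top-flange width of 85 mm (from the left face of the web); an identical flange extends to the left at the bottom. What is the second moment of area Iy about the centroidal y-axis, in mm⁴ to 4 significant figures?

Split into non-overlapping primitives; take the origin at the lower-left of the bounding box.
Web: 8 × 130, A = 1 040 mm², x = 81 mm, Ī = 5546.67 mm⁴.
Top flange (beyond web): 77 × 20, A = 1 540 mm², x = 123.5 mm, Ī = 760 888 mm⁴.
Bottom flange (beyond web): 77 × 20, A = 1 540 mm², x = 38.5 mm, Ī = 760 888 mm⁴.
Centroid: x̄ = ΣA·x / ΣA = 81 mm.
Transfer each piece to the centroidal y-axis using Ī + A·d² with d = x − 81:
  web: d = 0 mm → contributes +5546.67 mm⁴
  top flange (beyond web): d = 42.5 mm → contributes +3 542 513 mm⁴
  bottom flange (beyond web): d = -42.5 mm → contributes +3 542 513 mm⁴
Total I = 7 090 573 mm⁴.

Iy ≈ 7.091 × 10⁶ mm⁴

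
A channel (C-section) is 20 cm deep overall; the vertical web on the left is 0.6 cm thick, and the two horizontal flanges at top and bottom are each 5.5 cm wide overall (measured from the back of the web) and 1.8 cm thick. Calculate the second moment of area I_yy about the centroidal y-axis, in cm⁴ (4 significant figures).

I_yy ≈ 89.66 cm⁴

Split into non-overlapping primitives; take the origin at the lower-left of the bounding box.
Web: 0.6 × 20, A = 12 cm², x = 0.3 cm, Ī = 0.36 cm⁴.
Top flange (beyond web): 4.9 × 1.8, A = 8.82 cm², x = 3.05 cm, Ī = 17.6474 cm⁴.
Bottom flange (beyond web): 4.9 × 1.8, A = 8.82 cm², x = 3.05 cm, Ī = 17.6474 cm⁴.
Centroid: x̄ = ΣA·x / ΣA = 1.93664 cm.
Transfer each piece to the centroidal y-axis using Ī + A·d² with d = x − 1.93664:
  web: d = -1.63664 cm → contributes +32.5031 cm⁴
  top flange (beyond web): d = 1.11336 cm → contributes +28.5804 cm⁴
  bottom flange (beyond web): d = 1.11336 cm → contributes +28.5804 cm⁴
Total I = 89.6638 cm⁴.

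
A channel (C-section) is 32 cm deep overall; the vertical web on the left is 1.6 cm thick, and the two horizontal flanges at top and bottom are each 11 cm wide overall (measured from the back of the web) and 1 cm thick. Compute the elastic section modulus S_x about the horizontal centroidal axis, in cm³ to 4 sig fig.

S_x ≈ 555.5 cm³

Split into non-overlapping primitives; take the origin at the lower-left of the bounding box.
Web: 1.6 × 32, A = 51.2 cm², y = 16 cm, Ī = 4369.07 cm⁴.
Top flange (beyond web): 9.4 × 1, A = 9.4 cm², y = 31.5 cm, Ī = 0.783333 cm⁴.
Bottom flange (beyond web): 9.4 × 1, A = 9.4 cm², y = 0.5 cm, Ī = 0.783333 cm⁴.
By symmetry the centroid is at mid-height, ȳ = 16 cm.
Transfer each piece to the horizontal centroidal axis using Ī + A·d² with d = y − 16:
  web: d = 0 cm → contributes +4369.07 cm⁴
  top flange (beyond web): d = 15.5 cm → contributes +2259.13 cm⁴
  bottom flange (beyond web): d = -15.5 cm → contributes +2259.13 cm⁴
Total I = 8887.33 cm⁴.
Extreme fibre distance c = 16 cm; S = I/c = 555.458 cm³.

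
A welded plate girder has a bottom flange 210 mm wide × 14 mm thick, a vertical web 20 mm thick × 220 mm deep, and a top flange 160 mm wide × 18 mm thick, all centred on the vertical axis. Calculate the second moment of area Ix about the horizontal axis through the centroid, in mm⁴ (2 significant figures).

Split into non-overlapping primitives; take the origin at the lower-left of the bounding box.
Bottom plate: 210 × 14, A = 2 940 mm², y = 7 mm, Ī = 48 020 mm⁴.
Web plate: 20 × 220, A = 4 400 mm², y = 124 mm, Ī = 17 746 667 mm⁴.
Top plate: 160 × 18, A = 2 880 mm², y = 243 mm, Ī = 77 760 mm⁴.
Centroid: ȳ = ΣA·y / ΣA = 123.9 mm.
Transfer each piece to the horizontal axis through the centroid using Ī + A·d² with d = y − 123.9:
  bottom plate: d = -116.9 mm → contributes +40 208 908 mm⁴
  web plate: d = 0.1233 mm → contributes +17 746 734 mm⁴
  top plate: d = 119.1 mm → contributes +40 945 990 mm⁴
Total I = 98 901 631 mm⁴.

Ix ≈ 9.9 × 10⁷ mm⁴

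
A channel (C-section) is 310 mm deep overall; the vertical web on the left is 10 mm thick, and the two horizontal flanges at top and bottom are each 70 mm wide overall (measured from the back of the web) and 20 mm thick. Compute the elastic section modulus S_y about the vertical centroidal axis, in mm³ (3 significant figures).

S_y ≈ 4.83 × 10⁴ mm³

Treat the section as a set of non-overlapping primitives; coordinates are from the bounding-box lower-left.
Web: 10 × 310, A = 3 100 mm², x = 5 mm, Ī = 25 833 mm⁴.
Top flange (beyond web): 60 × 20, A = 1 200 mm², x = 40 mm, Ī = 360 000 mm⁴.
Bottom flange (beyond web): 60 × 20, A = 1 200 mm², x = 40 mm, Ī = 360 000 mm⁴.
Centroid: x̄ = ΣA·x / ΣA = 20.273 mm.
Transfer each piece to the vertical centroidal axis using Ī + A·d² with d = x − 20.273:
  web: d = -15.273 mm → contributes +748 928 mm⁴
  top flange (beyond web): d = 19.727 mm → contributes +826 998 mm⁴
  bottom flange (beyond web): d = 19.727 mm → contributes +826 998 mm⁴
Total I = 2 402 924 mm⁴.
Extreme fibre distance c = 49.727 mm; S = I/c = 48 322 mm³.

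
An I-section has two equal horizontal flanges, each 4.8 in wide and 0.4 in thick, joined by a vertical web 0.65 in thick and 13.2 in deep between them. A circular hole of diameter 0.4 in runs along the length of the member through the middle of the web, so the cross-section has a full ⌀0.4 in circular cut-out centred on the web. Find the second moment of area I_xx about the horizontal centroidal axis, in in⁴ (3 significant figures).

Decompose the section into non-overlapping parts with the origin at the bottom-left of its bounding rectangle.
Bottom flange: 4.8 × 0.4, A = 1.92 in², y = 0.2 in, Ī = 0.0256 in⁴.
Web: 0.65 × 13.2, A = 8.58 in², y = 7 in, Ī = 124.58 in⁴.
Top flange: 4.8 × 0.4, A = 1.92 in², y = 13.8 in, Ī = 0.0256 in⁴.
Hole (subtracted): ⌀0.4, A = 0.12566 in², y = 7 in, Ī = 0.0012566 in⁴.
By symmetry the centroid is at mid-height, ȳ = 7 in.
Transfer each piece to the horizontal centroidal axis using Ī + A·d² with d = y − 7:
  bottom flange: d = -6.8 in → contributes +88.806 in⁴
  web: d = 0 in → contributes +124.58 in⁴
  top flange: d = 6.8 in → contributes +88.806 in⁴
  hole: d = 0 in → contributes −0.0012566 in⁴
Total I = 302.19 in⁴.

I_xx ≈ 302 in⁴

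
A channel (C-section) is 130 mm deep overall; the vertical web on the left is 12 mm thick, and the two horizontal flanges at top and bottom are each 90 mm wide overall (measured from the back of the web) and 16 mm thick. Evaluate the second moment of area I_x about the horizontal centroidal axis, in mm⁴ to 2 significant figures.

Decompose the section into non-overlapping parts with the origin at the bottom-left of its bounding rectangle.
Web: 12 × 130, A = 1 560 mm², y = 65 mm, Ī = 2 197 000 mm⁴.
Top flange (beyond web): 78 × 16, A = 1 248 mm², y = 122 mm, Ī = 26 624 mm⁴.
Bottom flange (beyond web): 78 × 16, A = 1 248 mm², y = 8 mm, Ī = 26 624 mm⁴.
By symmetry the centroid is at mid-height, ȳ = 65 mm.
Transfer each piece to the horizontal centroidal axis using Ī + A·d² with d = y − 65:
  web: d = 0 mm → contributes +2 197 000 mm⁴
  top flange (beyond web): d = 57 mm → contributes +4 081 376 mm⁴
  bottom flange (beyond web): d = -57 mm → contributes +4 081 376 mm⁴
Total I = 10 359 752 mm⁴.

I_x ≈ 1.0 × 10⁷ mm⁴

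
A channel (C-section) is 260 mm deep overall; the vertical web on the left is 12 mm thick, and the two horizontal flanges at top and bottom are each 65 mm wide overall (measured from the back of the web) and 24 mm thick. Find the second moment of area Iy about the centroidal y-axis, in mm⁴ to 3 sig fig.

Split into non-overlapping primitives; take the origin at the lower-left of the bounding box.
Web: 12 × 260, A = 3 120 mm², x = 6 mm, Ī = 37 440 mm⁴.
Top flange (beyond web): 53 × 24, A = 1 272 mm², x = 38.5 mm, Ī = 297 754 mm⁴.
Bottom flange (beyond web): 53 × 24, A = 1 272 mm², x = 38.5 mm, Ī = 297 754 mm⁴.
Centroid: x̄ = ΣA·x / ΣA = 20.597 mm.
Transfer each piece to the centroidal y-axis using Ī + A·d² with d = x − 20.597:
  web: d = -14.597 mm → contributes +702 268 mm⁴
  top flange (beyond web): d = 17.903 mm → contributes +705 431 mm⁴
  bottom flange (beyond web): d = 17.903 mm → contributes +705 431 mm⁴
Total I = 2 113 130 mm⁴.

Iy ≈ 2.11 × 10⁶ mm⁴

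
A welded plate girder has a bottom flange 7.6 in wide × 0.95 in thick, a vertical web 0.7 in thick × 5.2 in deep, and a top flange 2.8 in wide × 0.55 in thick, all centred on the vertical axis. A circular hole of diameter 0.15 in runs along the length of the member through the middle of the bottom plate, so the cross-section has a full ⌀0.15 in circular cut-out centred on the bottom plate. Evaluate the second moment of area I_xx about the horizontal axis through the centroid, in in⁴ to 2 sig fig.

I_xx ≈ 64 in⁴

Decompose the section into non-overlapping parts with the origin at the bottom-left of its bounding rectangle.
Bottom plate: 7.6 × 0.95, A = 7.22 in², y = 0.475 in, Ī = 0.543 in⁴.
Web plate: 0.7 × 5.2, A = 3.64 in², y = 3.55 in, Ī = 8.202 in⁴.
Top plate: 2.8 × 0.55, A = 1.54 in², y = 6.425 in, Ī = 0.03882 in⁴.
Hole (subtracted): ⌀0.15, A = 0.01767 in², y = 0.475 in, Ī = 0.00002485 in⁴.
Centroid: ȳ = ΣA·y / ΣA = 2.119 in.
Transfer each piece to the horizontal axis through the centroid using Ī + A·d² with d = y − 2.119:
  bottom plate: d = -1.644 in → contributes +20.06 in⁴
  web plate: d = 1.431 in → contributes +15.66 in⁴
  top plate: d = 4.306 in → contributes +28.59 in⁴
  hole: d = -1.644 in → contributes −0.04778 in⁴
Total I = 64.26 in⁴.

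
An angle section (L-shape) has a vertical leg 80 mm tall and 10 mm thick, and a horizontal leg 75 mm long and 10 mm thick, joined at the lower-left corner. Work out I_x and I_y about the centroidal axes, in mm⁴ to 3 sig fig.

Treat the section as a set of non-overlapping primitives; coordinates are from the bounding-box lower-left.
Vertical leg: 10 × 80, A = 800 mm², y = 40 mm, Ī = 426 667 mm⁴.
Horizontal leg (remainder): 65 × 10, A = 650 mm², y = 5 mm, Ī = 5416.7 mm⁴.
Centroid: ȳ = ΣA·y / ΣA = 24.31 mm.
Transfer each piece to the centroidal x-axis using Ī + A·d² with d = y − 24.31:
  vertical leg: d = 15.69 mm → contributes +623 599 mm⁴
  horizontal leg (remainder): d = -19.31 mm → contributes +247 795 mm⁴
Total I = 871 394 mm⁴.
For the y-axis: x̄ = 21.81 mm.
Repeating about the centroidal y-axis gives I_y = 739 831 mm⁴.

I_x ≈ 8.71 × 10⁵ mm⁴, I_y ≈ 7.40 × 10⁵ mm⁴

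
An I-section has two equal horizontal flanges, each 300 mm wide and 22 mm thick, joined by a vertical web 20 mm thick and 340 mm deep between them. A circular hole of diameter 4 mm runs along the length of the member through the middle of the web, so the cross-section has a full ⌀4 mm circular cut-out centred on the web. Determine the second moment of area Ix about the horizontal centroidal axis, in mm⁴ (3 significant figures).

Break the section into simple shapes (no overlaps), measuring from the bottom-left corner of the bounding box.
Bottom flange: 300 × 22, A = 6 600 mm², y = 11 mm, Ī = 266 200 mm⁴.
Web: 20 × 340, A = 6 800 mm², y = 192 mm, Ī = 65 506 667 mm⁴.
Top flange: 300 × 22, A = 6 600 mm², y = 373 mm, Ī = 266 200 mm⁴.
Hole (subtracted): ⌀4, A = 12.566 mm², y = 192 mm, Ī = 12.566 mm⁴.
By symmetry the centroid is at mid-height, ȳ = 192 mm.
Transfer each piece to the horizontal centroidal axis using Ī + A·d² with d = y − 192:
  bottom flange: d = -181 mm → contributes +216 488 800 mm⁴
  web: d = 0 mm → contributes +65 506 667 mm⁴
  top flange: d = 181 mm → contributes +216 488 800 mm⁴
  hole: d = 0 mm → contributes −12.566 mm⁴
Total I = 498 484 254 mm⁴.

Ix ≈ 4.98 × 10⁸ mm⁴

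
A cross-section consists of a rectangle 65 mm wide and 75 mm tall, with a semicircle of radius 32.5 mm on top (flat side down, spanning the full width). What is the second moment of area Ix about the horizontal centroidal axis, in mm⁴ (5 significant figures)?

Treat the section as a set of non-overlapping primitives; coordinates are from the bounding-box lower-left.
Rectangular body: 65 × 75, A = 4 875 mm², y = 37.5 mm, Ī = 2 285 156 mm⁴.
Semicircular cap: semicircle r = 32.5, A = 1659.154 mm², y = 88.79343 mm, Ī = 122451.9 mm⁴.
Centroid: ȳ = ΣA·y / ΣA = 50.52444 mm.
Transfer each piece to the horizontal centroidal axis using Ī + A·d² with d = y − 50.52444:
  rectangular body: d = -13.02444 mm → contributes +3 112 132 mm⁴
  semicircular cap: d = 38.26899 mm → contributes +2 552 308 mm⁴
Total I = 5 664 440 mm⁴.

Ix ≈ 5.6644 × 10⁶ mm⁴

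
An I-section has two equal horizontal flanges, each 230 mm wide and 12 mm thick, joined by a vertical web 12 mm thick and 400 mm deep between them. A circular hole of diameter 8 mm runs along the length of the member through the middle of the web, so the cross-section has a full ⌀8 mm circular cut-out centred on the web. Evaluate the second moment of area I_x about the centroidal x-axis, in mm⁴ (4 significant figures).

I_x ≈ 2.983 × 10⁸ mm⁴

Decompose the section into non-overlapping parts with the origin at the bottom-left of its bounding rectangle.
Bottom flange: 230 × 12, A = 2 760 mm², y = 6 mm, Ī = 33 120 mm⁴.
Web: 12 × 400, A = 4 800 mm², y = 212 mm, Ī = 64 000 000 mm⁴.
Top flange: 230 × 12, A = 2 760 mm², y = 418 mm, Ī = 33 120 mm⁴.
Hole (subtracted): ⌀8, A = 50.2655 mm², y = 212 mm, Ī = 201.062 mm⁴.
By symmetry the centroid is at mid-height, ȳ = 212 mm.
Transfer each piece to the centroidal x-axis using Ī + A·d² with d = y − 212:
  bottom flange: d = -206 mm → contributes +117 156 480 mm⁴
  web: d = 0 mm → contributes +64 000 000 mm⁴
  top flange: d = 206 mm → contributes +117 156 480 mm⁴
  hole: d = 0 mm → contributes −201.062 mm⁴
Total I = 298 312 759 mm⁴.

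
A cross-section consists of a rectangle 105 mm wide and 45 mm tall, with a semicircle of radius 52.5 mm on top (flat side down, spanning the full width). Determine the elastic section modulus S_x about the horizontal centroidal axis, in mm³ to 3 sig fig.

Decompose the section into non-overlapping parts with the origin at the bottom-left of its bounding rectangle.
Rectangular body: 105 × 45, A = 4 725 mm², y = 22.5 mm, Ī = 797 344 mm⁴.
Semicircular cap: semicircle r = 52.5, A = 4329.5 mm², y = 67.282 mm, Ī = 833 814 mm⁴.
Centroid: ȳ = ΣA·y / ΣA = 43.913 mm.
Transfer each piece to the horizontal centroidal axis using Ī + A·d² with d = y − 43.913:
  rectangular body: d = -21.413 mm → contributes +2 963 801 mm⁴
  semicircular cap: d = 23.369 mm → contributes +3 198 173 mm⁴
Total I = 6 161 974 mm⁴.
Extreme fibre distance c = 53.587 mm; S = I/c = 114 990 mm³.

S_x ≈ 1.15 × 10⁵ mm³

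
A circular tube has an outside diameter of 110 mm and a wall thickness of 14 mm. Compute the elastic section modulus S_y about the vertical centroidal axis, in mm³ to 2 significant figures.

Decompose the section into non-overlapping parts with the origin at the bottom-left of its bounding rectangle.
Outer circle: ⌀110, A = 9 503 mm², x = 55 mm, Ī = 7 186 884 mm⁴.
Bore (subtracted): ⌀82, A = 5 281 mm², x = 55 mm, Ī = 2 219 347 mm⁴.
By symmetry the centroid is at mid-width, x̄ = 55 mm.
All pieces are centred on the vertical centroidal axis, so I = ΣĪ (holes subtracted) = 4 967 537 mm⁴.
Extreme fibre distance c = 55 mm; S = I/c = 90 319 mm³.

S_y ≈ 9.0 × 10⁴ mm³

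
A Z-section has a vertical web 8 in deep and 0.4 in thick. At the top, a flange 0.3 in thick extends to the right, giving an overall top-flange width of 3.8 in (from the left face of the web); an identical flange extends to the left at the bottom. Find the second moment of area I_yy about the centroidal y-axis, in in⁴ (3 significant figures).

Decompose the section into non-overlapping parts with the origin at the bottom-left of its bounding rectangle.
Web: 0.4 × 8, A = 3.2 in², x = 3.6 in, Ī = 0.042667 in⁴.
Top flange (beyond web): 3.4 × 0.3, A = 1.02 in², x = 5.5 in, Ī = 0.9826 in⁴.
Bottom flange (beyond web): 3.4 × 0.3, A = 1.02 in², x = 1.7 in, Ī = 0.9826 in⁴.
Centroid: x̄ = ΣA·x / ΣA = 3.6 in.
Transfer each piece to the centroidal y-axis using Ī + A·d² with d = x − 3.6:
  web: d = 0 in → contributes +0.042667 in⁴
  top flange (beyond web): d = 1.9 in → contributes +4.6648 in⁴
  bottom flange (beyond web): d = -1.9 in → contributes +4.6648 in⁴
Total I = 9.3723 in⁴.

I_yy ≈ 9.37 in⁴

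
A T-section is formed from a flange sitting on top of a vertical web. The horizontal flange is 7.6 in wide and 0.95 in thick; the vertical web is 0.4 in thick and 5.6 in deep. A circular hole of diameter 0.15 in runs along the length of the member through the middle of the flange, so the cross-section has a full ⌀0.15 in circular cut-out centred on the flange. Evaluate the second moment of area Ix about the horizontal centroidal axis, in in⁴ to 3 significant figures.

Break the section into simple shapes (no overlaps), measuring from the bottom-left corner of the bounding box.
Flange: 7.6 × 0.95, A = 7.22 in², y = 6.075 in, Ī = 0.543 in⁴.
Web: 0.4 × 5.6, A = 2.24 in², y = 2.8 in, Ī = 5.8539 in⁴.
Hole (subtracted): ⌀0.15, A = 0.017671 in², y = 6.075 in, Ī = 0.00002485 in⁴.
Centroid: ȳ = ΣA·y / ΣA = 5.2981 in.
Transfer each piece to the horizontal centroidal axis using Ī + A·d² with d = y − 5.2981:
  flange: d = 0.77693 in → contributes +4.9011 in⁴
  web: d = -2.4981 in → contributes +19.832 in⁴
  hole: d = 0.77693 in → contributes −0.010692 in⁴
Total I = 24.723 in⁴.

Ix ≈ 24.7 in⁴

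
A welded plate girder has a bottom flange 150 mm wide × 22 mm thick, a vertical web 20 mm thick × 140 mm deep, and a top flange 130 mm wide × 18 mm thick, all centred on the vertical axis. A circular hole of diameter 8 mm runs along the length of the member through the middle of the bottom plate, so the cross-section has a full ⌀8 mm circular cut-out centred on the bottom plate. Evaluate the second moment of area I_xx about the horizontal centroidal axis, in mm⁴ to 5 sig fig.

I_xx ≈ 3.9963 × 10⁷ mm⁴

Break the section into simple shapes (no overlaps), measuring from the bottom-left corner of the bounding box.
Bottom plate: 150 × 22, A = 3 300 mm², y = 11 mm, Ī = 133 100 mm⁴.
Web plate: 20 × 140, A = 2 800 mm², y = 92 mm, Ī = 4 573 333 mm⁴.
Top plate: 130 × 18, A = 2 340 mm², y = 171 mm, Ī = 63 180 mm⁴.
Hole (subtracted): ⌀8, A = 50.26548 mm², y = 11 mm, Ī = 201.0619 mm⁴.
Centroid: ȳ = ΣA·y / ΣA = 82.659 mm.
Transfer each piece to the horizontal centroidal axis using Ī + A·d² with d = y − 82.659:
  bottom plate: d = -71.659 mm → contributes +17 078 641 mm⁴
  web plate: d = 9.340998 mm → contributes +4 817 645 mm⁴
  top plate: d = 88.341 mm → contributes +18 324 849 mm⁴
  hole: d = -71.659 mm → contributes −258314.9 mm⁴
Total I = 39 962 820 mm⁴.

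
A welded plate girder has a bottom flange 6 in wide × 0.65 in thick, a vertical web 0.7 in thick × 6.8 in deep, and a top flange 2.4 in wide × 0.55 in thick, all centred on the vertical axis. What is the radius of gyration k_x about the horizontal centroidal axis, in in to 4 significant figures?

k_x ≈ 2.850 in

Treat the section as a set of non-overlapping primitives; coordinates are from the bounding-box lower-left.
Bottom plate: 6 × 0.65, A = 3.9 in², y = 0.325 in, Ī = 0.137313 in⁴.
Web plate: 0.7 × 6.8, A = 4.76 in², y = 4.05 in, Ī = 18.3419 in⁴.
Top plate: 2.4 × 0.55, A = 1.32 in², y = 7.725 in, Ī = 0.033275 in⁴.
Centroid: ȳ = ΣA·y / ΣA = 3.08041 in.
Transfer each piece to the horizontal centroidal axis using Ī + A·d² with d = y − 3.08041:
  bottom plate: d = -2.75541 in → contributes +29.7472 in⁴
  web plate: d = 0.969589 in → contributes +22.8168 in⁴
  top plate: d = 4.64459 in → contributes +28.5086 in⁴
Total I = 81.0726 in⁴.
Radius of gyration: k = √(I/A) = √(81.0726 / 9.98) = 2.85018 in.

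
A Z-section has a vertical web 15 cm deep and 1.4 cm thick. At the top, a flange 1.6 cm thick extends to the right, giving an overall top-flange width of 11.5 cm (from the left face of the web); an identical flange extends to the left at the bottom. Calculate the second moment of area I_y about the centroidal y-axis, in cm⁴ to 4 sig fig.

I_y ≈ 1347 cm⁴

Break the section into simple shapes (no overlaps), measuring from the bottom-left corner of the bounding box.
Web: 1.4 × 15, A = 21 cm², x = 10.8 cm, Ī = 3.43 cm⁴.
Top flange (beyond web): 10.1 × 1.6, A = 16.16 cm², x = 16.55 cm, Ī = 137.373 cm⁴.
Bottom flange (beyond web): 10.1 × 1.6, A = 16.16 cm², x = 5.05 cm, Ī = 137.373 cm⁴.
Centroid: x̄ = ΣA·x / ΣA = 10.8 cm.
Transfer each piece to the centroidal y-axis using Ī + A·d² with d = x − 10.8:
  web: d = 0 cm → contributes +3.43 cm⁴
  top flange (beyond web): d = 5.75 cm → contributes +671.663 cm⁴
  bottom flange (beyond web): d = -5.75 cm → contributes +671.663 cm⁴
Total I = 1346.76 cm⁴.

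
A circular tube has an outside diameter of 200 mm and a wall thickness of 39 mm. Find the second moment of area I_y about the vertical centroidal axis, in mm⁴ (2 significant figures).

Treat the section as a set of non-overlapping primitives; coordinates are from the bounding-box lower-left.
Outer circle: ⌀200, A = 31 416 mm², x = 100 mm, Ī = 78 539 816 mm⁴.
Bore (subtracted): ⌀122, A = 11 690 mm², x = 100 mm, Ī = 10 874 498 mm⁴.
By symmetry the centroid is at mid-width, x̄ = 100 mm.
All pieces are centred on the vertical centroidal axis, so I = ΣĪ (holes subtracted) = 67 665 318 mm⁴.

I_y ≈ 6.8 × 10⁷ mm⁴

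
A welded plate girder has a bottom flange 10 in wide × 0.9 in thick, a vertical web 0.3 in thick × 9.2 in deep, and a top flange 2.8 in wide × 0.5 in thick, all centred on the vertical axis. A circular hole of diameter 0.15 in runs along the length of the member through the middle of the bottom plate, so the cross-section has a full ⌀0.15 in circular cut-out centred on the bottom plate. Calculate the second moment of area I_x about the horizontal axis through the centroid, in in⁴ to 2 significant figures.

Split into non-overlapping primitives; take the origin at the lower-left of the bounding box.
Bottom plate: 10 × 0.9, A = 9 in², y = 0.45 in, Ī = 0.6075 in⁴.
Web plate: 0.3 × 9.2, A = 2.76 in², y = 5.5 in, Ī = 19.47 in⁴.
Top plate: 2.8 × 0.5, A = 1.4 in², y = 10.35 in, Ī = 0.02917 in⁴.
Hole (subtracted): ⌀0.15, A = 0.01767 in², y = 0.45 in, Ī = 0.00002485 in⁴.
Centroid: ȳ = ΣA·y / ΣA = 2.565 in.
Transfer each piece to the horizontal axis through the centroid using Ī + A·d² with d = y − 2.565:
  bottom plate: d = -2.115 in → contributes +40.87 in⁴
  web plate: d = 2.935 in → contributes +43.24 in⁴
  top plate: d = 7.785 in → contributes +84.87 in⁴
  hole: d = -2.115 in → contributes −0.07908 in⁴
Total I = 168.9 in⁴.

I_x ≈ 170 in⁴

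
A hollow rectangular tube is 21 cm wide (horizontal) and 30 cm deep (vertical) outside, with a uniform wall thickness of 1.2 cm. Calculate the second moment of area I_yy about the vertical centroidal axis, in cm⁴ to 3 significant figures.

I_yy ≈ 8350 cm⁴

Split into non-overlapping primitives; take the origin at the lower-left of the bounding box.
Outer rectangle: 21 × 30, A = 630 cm², x = 10.5 cm, Ī = 23 153 cm⁴.
Inner void (subtracted): 18.6 × 27.6, A = 513.36 cm², x = 10.5 cm, Ī = 14 800 cm⁴.
By symmetry the centroid is at mid-width, x̄ = 10.5 cm.
All pieces are centred on the vertical centroidal axis, so I = ΣĪ (holes subtracted) = 8352.3 cm⁴.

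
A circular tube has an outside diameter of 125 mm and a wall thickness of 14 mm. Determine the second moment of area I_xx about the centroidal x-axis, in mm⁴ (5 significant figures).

Treat the section as a set of non-overlapping primitives; coordinates are from the bounding-box lower-left.
Outer circle: ⌀125, A = 12271.85 mm², y = 62.5 mm, Ī = 11 984 225 mm⁴.
Bore (subtracted): ⌀97, A = 7389.811 mm², y = 62.5 mm, Ī = 4 345 671 mm⁴.
By symmetry the centroid is at mid-height, ȳ = 62.5 mm.
All pieces are centred on the centroidal x-axis, so I = ΣĪ (holes subtracted) = 7 638 554 mm⁴.

I_xx ≈ 7.6386 × 10⁶ mm⁴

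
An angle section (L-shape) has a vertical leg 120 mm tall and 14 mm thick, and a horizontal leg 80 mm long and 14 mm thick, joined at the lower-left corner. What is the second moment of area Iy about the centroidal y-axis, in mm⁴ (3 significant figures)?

Split into non-overlapping primitives; take the origin at the lower-left of the bounding box.
Vertical leg: 14 × 120, A = 1 680 mm², x = 7 mm, Ī = 27 440 mm⁴.
Horizontal leg (remainder): 66 × 14, A = 924 mm², x = 47 mm, Ī = 335 412 mm⁴.
Centroid: x̄ = ΣA·x / ΣA = 21.194 mm.
Transfer each piece to the centroidal y-axis using Ī + A·d² with d = x − 21.194:
  vertical leg: d = -14.194 mm → contributes +365 887 mm⁴
  horizontal leg (remainder): d = 25.806 mm → contributes +950 771 mm⁴
Total I = 1 316 658 mm⁴.

Iy ≈ 1.32 × 10⁶ mm⁴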